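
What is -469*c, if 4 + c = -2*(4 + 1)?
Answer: 6566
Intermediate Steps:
c = -14 (c = -4 - 2*(4 + 1) = -4 - 2*5 = -4 - 10 = -14)
-469*c = -469*(-14) = 6566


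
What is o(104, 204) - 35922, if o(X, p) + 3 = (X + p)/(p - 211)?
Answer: -35969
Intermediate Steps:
o(X, p) = -3 + (X + p)/(-211 + p) (o(X, p) = -3 + (X + p)/(p - 211) = -3 + (X + p)/(-211 + p))
o(104, 204) - 35922 = (633 + 104 - 2*204)/(-211 + 204) - 35922 = (633 + 104 - 408)/(-7) - 35922 = -1/7*329 - 35922 = -47 - 35922 = -35969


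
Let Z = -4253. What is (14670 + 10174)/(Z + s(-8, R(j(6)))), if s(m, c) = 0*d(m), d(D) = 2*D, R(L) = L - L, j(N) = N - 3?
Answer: -24844/4253 ≈ -5.8415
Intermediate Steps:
j(N) = -3 + N
R(L) = 0
s(m, c) = 0 (s(m, c) = 0*(2*m) = 0)
(14670 + 10174)/(Z + s(-8, R(j(6)))) = (14670 + 10174)/(-4253 + 0) = 24844/(-4253) = 24844*(-1/4253) = -24844/4253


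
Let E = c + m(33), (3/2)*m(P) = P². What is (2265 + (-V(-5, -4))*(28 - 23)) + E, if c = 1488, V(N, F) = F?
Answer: 4499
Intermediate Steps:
m(P) = 2*P²/3
E = 2214 (E = 1488 + (⅔)*33² = 1488 + (⅔)*1089 = 1488 + 726 = 2214)
(2265 + (-V(-5, -4))*(28 - 23)) + E = (2265 + (-1*(-4))*(28 - 23)) + 2214 = (2265 + 4*5) + 2214 = (2265 + 20) + 2214 = 2285 + 2214 = 4499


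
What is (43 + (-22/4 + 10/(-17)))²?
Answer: 1575025/1156 ≈ 1362.5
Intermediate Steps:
(43 + (-22/4 + 10/(-17)))² = (43 + (-22*¼ + 10*(-1/17)))² = (43 + (-11/2 - 10/17))² = (43 - 207/34)² = (1255/34)² = 1575025/1156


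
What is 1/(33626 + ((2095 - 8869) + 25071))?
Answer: 1/51923 ≈ 1.9259e-5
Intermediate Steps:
1/(33626 + ((2095 - 8869) + 25071)) = 1/(33626 + (-6774 + 25071)) = 1/(33626 + 18297) = 1/51923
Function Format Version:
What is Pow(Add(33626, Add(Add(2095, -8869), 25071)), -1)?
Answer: Rational(1, 51923) ≈ 1.9259e-5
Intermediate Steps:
Pow(Add(33626, Add(Add(2095, -8869), 25071)), -1) = Pow(Add(33626, Add(-6774, 25071)), -1) = Pow(Add(33626, 18297), -1) = Pow(51923, -1) = Rational(1, 51923)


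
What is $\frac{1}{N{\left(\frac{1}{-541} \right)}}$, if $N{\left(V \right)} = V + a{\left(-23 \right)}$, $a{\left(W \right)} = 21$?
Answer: $\frac{541}{11360} \approx 0.047623$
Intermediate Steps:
$N{\left(V \right)} = 21 + V$ ($N{\left(V \right)} = V + 21 = 21 + V$)
$\frac{1}{N{\left(\frac{1}{-541} \right)}} = \frac{1}{21 + \frac{1}{-541}} = \frac{1}{21 - \frac{1}{541}} = \frac{1}{\frac{11360}{541}} = \frac{541}{11360}$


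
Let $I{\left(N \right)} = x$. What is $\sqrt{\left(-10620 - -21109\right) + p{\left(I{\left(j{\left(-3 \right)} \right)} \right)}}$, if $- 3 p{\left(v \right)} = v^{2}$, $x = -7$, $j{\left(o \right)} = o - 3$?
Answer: $\frac{\sqrt{94254}}{3} \approx 102.34$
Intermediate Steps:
$j{\left(o \right)} = -3 + o$
$I{\left(N \right)} = -7$
$p{\left(v \right)} = - \frac{v^{2}}{3}$
$\sqrt{\left(-10620 - -21109\right) + p{\left(I{\left(j{\left(-3 \right)} \right)} \right)}} = \sqrt{\left(-10620 - -21109\right) - \frac{\left(-7\right)^{2}}{3}} = \sqrt{\left(-10620 + 21109\right) - \frac{49}{3}} = \sqrt{10489 - \frac{49}{3}} = \sqrt{\frac{31418}{3}} = \frac{\sqrt{94254}}{3}$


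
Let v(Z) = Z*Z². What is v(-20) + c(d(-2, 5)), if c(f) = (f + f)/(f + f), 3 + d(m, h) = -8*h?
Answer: -7999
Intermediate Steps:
d(m, h) = -3 - 8*h
v(Z) = Z³
c(f) = 1 (c(f) = (2*f)/((2*f)) = (2*f)*(1/(2*f)) = 1)
v(-20) + c(d(-2, 5)) = (-20)³ + 1 = -8000 + 1 = -7999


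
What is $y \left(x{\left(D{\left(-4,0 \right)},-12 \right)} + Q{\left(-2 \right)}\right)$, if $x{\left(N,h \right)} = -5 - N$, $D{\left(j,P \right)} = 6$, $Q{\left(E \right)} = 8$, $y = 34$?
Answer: $-102$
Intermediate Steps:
$y \left(x{\left(D{\left(-4,0 \right)},-12 \right)} + Q{\left(-2 \right)}\right) = 34 \left(\left(-5 - 6\right) + 8\right) = 34 \left(-11 + 8\right) = 34 \left(-3\right) = -102$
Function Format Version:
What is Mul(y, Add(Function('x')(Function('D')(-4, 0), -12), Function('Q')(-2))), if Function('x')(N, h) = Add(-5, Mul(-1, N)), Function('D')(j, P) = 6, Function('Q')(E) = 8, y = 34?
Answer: -102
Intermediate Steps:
Mul(y, Add(Function('x')(Function('D')(-4, 0), -12), Function('Q')(-2))) = Mul(34, Add(Add(-5, Mul(-1, 6)), 8)) = Mul(34, Add(Add(-5, -6), 8)) = Mul(34, Add(-11, 8)) = Mul(34, -3) = -102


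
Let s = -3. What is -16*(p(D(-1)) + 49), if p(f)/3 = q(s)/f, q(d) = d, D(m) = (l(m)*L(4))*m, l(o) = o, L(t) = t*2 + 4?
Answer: -772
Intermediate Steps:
L(t) = 4 + 2*t (L(t) = 2*t + 4 = 4 + 2*t)
D(m) = 12*m**2 (D(m) = (m*(4 + 2*4))*m = (m*(4 + 8))*m = (m*12)*m = (12*m)*m = 12*m**2)
p(f) = -9/f (p(f) = 3*(-3/f) = -9/f)
-16*(p(D(-1)) + 49) = -16*(-9/(12*(-1)**2) + 49) = -16*(-9/(12*1) + 49) = -16*(-9/12 + 49) = -16*(-9*1/12 + 49) = -16*(-3/4 + 49) = -16*193/4 = -772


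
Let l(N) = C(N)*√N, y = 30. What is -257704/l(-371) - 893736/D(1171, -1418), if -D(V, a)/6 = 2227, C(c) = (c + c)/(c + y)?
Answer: 148956/2227 + 43938532*I*√371/137641 ≈ 66.886 + 6148.7*I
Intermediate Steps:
C(c) = 2*c/(30 + c) (C(c) = (c + c)/(c + 30) = (2*c)/(30 + c) = 2*c/(30 + c))
D(V, a) = -13362 (D(V, a) = -6*2227 = -13362)
l(N) = 2*N^(3/2)/(30 + N) (l(N) = (2*N/(30 + N))*√N = 2*N^(3/2)/(30 + N))
-257704/l(-371) - 893736/D(1171, -1418) = -257704*I*√371*(30 - 371)/275282 - 893736/(-13362) = -257704*(-341*I*√371/275282) - 893736*(-1/13362) = -257704*(-341*I*√371/275282) + 148956/2227 = -(-43938532)*I*√371/137641 + 148956/2227 = 43938532*I*√371/137641 + 148956/2227 = 148956/2227 + 43938532*I*√371/137641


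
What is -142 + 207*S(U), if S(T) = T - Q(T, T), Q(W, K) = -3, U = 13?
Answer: 3170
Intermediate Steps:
S(T) = 3 + T (S(T) = T - 1*(-3) = T + 3 = 3 + T)
-142 + 207*S(U) = -142 + 207*(3 + 13) = -142 + 207*16 = -142 + 3312 = 3170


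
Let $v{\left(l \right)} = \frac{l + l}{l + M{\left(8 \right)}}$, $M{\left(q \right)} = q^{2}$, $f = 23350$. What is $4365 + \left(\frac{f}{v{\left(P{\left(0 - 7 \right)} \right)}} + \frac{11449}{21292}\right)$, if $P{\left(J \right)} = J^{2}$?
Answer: $\frac{32644603721}{1043308} \approx 31290.0$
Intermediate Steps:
$v{\left(l \right)} = \frac{2 l}{64 + l}$ ($v{\left(l \right)} = \frac{l + l}{l + 8^{2}} = \frac{2 l}{l + 64} = \frac{2 l}{64 + l}$)
$4365 + \left(\frac{f}{v{\left(P{\left(0 - 7 \right)} \right)}} + \frac{11449}{21292}\right) = 4365 + \left(\frac{23350}{2 \left(0 - 7\right)^{2} \frac{1}{64 + \left(0 - 7\right)^{2}}} + \frac{11449}{21292}\right) = 4365 + \left(\frac{23350}{2 \left(0 - 7\right)^{2} \frac{1}{64 + \left(0 - 7\right)^{2}}} + 11449 \cdot \frac{1}{21292}\right) = 4365 + \left(\frac{23350}{2 \left(-7\right)^{2} \frac{1}{64 + \left(-7\right)^{2}}} + \frac{11449}{21292}\right) = 4365 + \left(\frac{23350}{2 \cdot 49 \frac{1}{64 + 49}} + \frac{11449}{21292}\right) = 4365 + \left(\frac{23350}{2 \cdot 49 \cdot \frac{1}{113}} + \frac{11449}{21292}\right) = 4365 + \left(\frac{23350}{\frac{98}{113}} + \frac{11449}{21292}\right) = 4365 + \left(23350 \cdot \frac{113}{98} + \frac{11449}{21292}\right) = 4365 + \left(\frac{1319275}{49} + \frac{11449}{21292}\right) = 4365 + \frac{28090564301}{1043308} = \frac{32644603721}{1043308}$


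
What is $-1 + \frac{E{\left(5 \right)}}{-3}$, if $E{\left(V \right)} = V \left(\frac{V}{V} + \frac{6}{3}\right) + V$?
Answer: $- \frac{23}{3} \approx -7.6667$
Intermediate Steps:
$E{\left(V \right)} = 4 V$ ($E{\left(V \right)} = V \left(1 + 6 \cdot \frac{1}{3}\right) + V = V \left(1 + 2\right) + V = V 3 + V = 3 V + V = 4 V$)
$-1 + \frac{E{\left(5 \right)}}{-3} = -1 + \frac{4 \cdot 5}{-3} = -1 - \frac{20}{3} = - \frac{23}{3}$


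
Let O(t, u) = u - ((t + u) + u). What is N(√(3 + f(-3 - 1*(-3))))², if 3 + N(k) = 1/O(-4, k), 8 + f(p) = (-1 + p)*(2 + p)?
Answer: 2*(29*I + 33*√7)/(8*√7 + 9*I) ≈ 7.9735 - 0.65018*I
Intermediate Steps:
f(p) = -8 + (-1 + p)*(2 + p)
O(t, u) = -t - u (O(t, u) = u - (t + 2*u) = u + (-t - 2*u) = -t - u)
N(k) = -3 + 1/(4 - k) (N(k) = -3 + 1/(-1*(-4) - k) = -3 + 1/(4 - k))
N(√(3 + f(-3 - 1*(-3))))² = ((11 - 3*√(3 + (-10 + (-3 - 1*(-3)) + (-3 - 1*(-3))²)))/(-4 + √(3 + (-10 + (-3 - 1*(-3)) + (-3 - 1*(-3))²))))² = ((11 - 3*√(3 + (-10 + (-3 + 3) + (-3 + 3)²)))/(-4 + √(3 + (-10 + (-3 + 3) + (-3 + 3)²))))² = ((11 - 3*√(3 + (-10 + 0 + 0²)))/(-4 + √(3 + (-10 + 0 + 0²))))² = ((11 - 3*√(3 + (-10 + 0 + 0)))/(-4 + √(3 + (-10 + 0 + 0))))² = ((11 - 3*√(3 - 10))/(-4 + √(3 - 10)))² = ((11 - 3*I*√7)/(-4 + √(-7)))² = ((11 - 3*I*√7)/(-4 + I*√7))² = (11 - 3*I*√7)²/(-4 + I*√7)²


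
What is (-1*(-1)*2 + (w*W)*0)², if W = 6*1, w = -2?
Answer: 4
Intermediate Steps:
W = 6
(-1*(-1)*2 + (w*W)*0)² = (-1*(-1)*2 - 2*6*0)² = (1*2 - 12*0)² = (2 + 0)² = 2² = 4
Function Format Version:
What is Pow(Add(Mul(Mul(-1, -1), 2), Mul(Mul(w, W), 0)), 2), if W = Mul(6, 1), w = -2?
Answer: 4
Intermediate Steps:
W = 6
Pow(Add(Mul(Mul(-1, -1), 2), Mul(Mul(w, W), 0)), 2) = Pow(Add(Mul(Mul(-1, -1), 2), Mul(Mul(-2, 6), 0)), 2) = Pow(Add(Mul(1, 2), Mul(-12, 0)), 2) = Pow(Add(2, 0), 2) = Pow(2, 2) = 4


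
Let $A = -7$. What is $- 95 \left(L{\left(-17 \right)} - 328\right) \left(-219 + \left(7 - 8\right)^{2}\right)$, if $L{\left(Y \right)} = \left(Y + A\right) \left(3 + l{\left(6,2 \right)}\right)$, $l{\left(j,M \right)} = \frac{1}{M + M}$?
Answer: $-8408260$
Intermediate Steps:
$l{\left(j,M \right)} = \frac{1}{2 M}$
$L{\left(Y \right)} = - \frac{91}{4} + \frac{13 Y}{4}$ ($L{\left(Y \right)} = \left(Y - 7\right) \left(3 + \frac{1}{2 \cdot 2}\right) = \left(-7 + Y\right) \left(3 + \frac{1}{2} \cdot \frac{1}{2}\right) = \left(-7 + Y\right) \left(3 + \frac{1}{4}\right) = \left(-7 + Y\right) \frac{13}{4} = - \frac{91}{4} + \frac{13 Y}{4}$)
$- 95 \left(L{\left(-17 \right)} - 328\right) \left(-219 + \left(7 - 8\right)^{2}\right) = - 95 \left(\left(- \frac{91}{4} + \frac{13}{4} \left(-17\right)\right) - 328\right) \left(-219 + \left(7 - 8\right)^{2}\right) = - 95 \left(\left(- \frac{91}{4} - \frac{221}{4}\right) - 328\right) \left(-219 + \left(-1\right)^{2}\right) = - 95 \left(-78 - 328\right) \left(-219 + 1\right) = - 95 \left(\left(-406\right) \left(-218\right)\right) = \left(-95\right) 88508 = -8408260$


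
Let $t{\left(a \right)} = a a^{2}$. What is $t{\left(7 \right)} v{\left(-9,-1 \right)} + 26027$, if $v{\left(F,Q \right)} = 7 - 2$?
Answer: $27742$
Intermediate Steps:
$t{\left(a \right)} = a^{3}$
$v{\left(F,Q \right)} = 5$ ($v{\left(F,Q \right)} = 7 - 2 = 5$)
$t{\left(7 \right)} v{\left(-9,-1 \right)} + 26027 = 7^{3} \cdot 5 + 26027 = 343 \cdot 5 + 26027 = 1715 + 26027 = 27742$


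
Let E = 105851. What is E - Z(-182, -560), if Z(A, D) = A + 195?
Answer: 105838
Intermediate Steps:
Z(A, D) = 195 + A
E - Z(-182, -560) = 105851 - (195 - 182) = 105851 - 1*13 = 105851 - 13 = 105838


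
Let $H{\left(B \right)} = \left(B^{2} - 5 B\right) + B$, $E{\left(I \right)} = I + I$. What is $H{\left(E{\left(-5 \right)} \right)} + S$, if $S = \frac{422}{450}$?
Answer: $\frac{31711}{225} \approx 140.94$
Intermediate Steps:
$E{\left(I \right)} = 2 I$
$S = \frac{211}{225}$ ($S = 422 \cdot \frac{1}{450} = \frac{211}{225} \approx 0.93778$)
$H{\left(B \right)} = B^{2} - 4 B$
$H{\left(E{\left(-5 \right)} \right)} + S = 2 \left(-5\right) \left(-4 + 2 \left(-5\right)\right) + \frac{211}{225} = - 10 \left(-4 - 10\right) + \frac{211}{225} = \left(-10\right) \left(-14\right) + \frac{211}{225} = 140 + \frac{211}{225} = \frac{31711}{225}$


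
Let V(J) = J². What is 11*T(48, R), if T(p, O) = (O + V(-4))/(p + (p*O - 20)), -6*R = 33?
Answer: -231/472 ≈ -0.48941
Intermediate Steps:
R = -11/2 (R = -⅙*33 = -11/2 ≈ -5.5000)
T(p, O) = (16 + O)/(-20 + p + O*p) (T(p, O) = (O + (-4)²)/(p + (p*O - 20)) = (O + 16)/(p + (O*p - 20)) = (16 + O)/(p + (-20 + O*p)) = (16 + O)/(-20 + p + O*p))
11*T(48, R) = 11*((16 - 11/2)/(-20 + 48 - 11/2*48)) = 11*((21/2)/(-20 + 48 - 264)) = 11*((21/2)/(-236)) = 11*(-1/236*21/2) = 11*(-21/472) = -231/472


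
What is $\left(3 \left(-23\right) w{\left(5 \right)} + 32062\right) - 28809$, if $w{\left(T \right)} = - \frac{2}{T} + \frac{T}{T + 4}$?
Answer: $\frac{48634}{15} \approx 3242.3$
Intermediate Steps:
$w{\left(T \right)} = - \frac{2}{T} + \frac{T}{4 + T}$
$\left(3 \left(-23\right) w{\left(5 \right)} + 32062\right) - 28809 = \left(3 \left(-23\right) \frac{-8 + 5^{2} - 10}{5 \left(4 + 5\right)} + 32062\right) - 28809 = \left(- 69 \frac{-8 + 25 - 10}{5 \cdot 9} + 32062\right) - 28809 = \left(- 69 \cdot \frac{1}{5} \cdot \frac{1}{9} \cdot 7 + 32062\right) - 28809 = \left(\left(-69\right) \frac{7}{45} + 32062\right) - 28809 = \left(- \frac{161}{15} + 32062\right) - 28809 = \frac{480769}{15} - 28809 = \frac{48634}{15}$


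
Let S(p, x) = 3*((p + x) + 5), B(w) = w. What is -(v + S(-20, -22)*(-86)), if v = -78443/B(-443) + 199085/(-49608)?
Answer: -213589385513/21976344 ≈ -9719.1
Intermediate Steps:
S(p, x) = 15 + 3*p + 3*x (S(p, x) = 3*(5 + p + x) = 15 + 3*p + 3*x)
v = 3803205689/21976344 (v = -78443/(-443) + 199085/(-49608) = -78443*(-1/443) + 199085*(-1/49608) = 78443/443 - 199085/49608 = 3803205689/21976344 ≈ 173.06)
-(v + S(-20, -22)*(-86)) = -(3803205689/21976344 + (15 + 3*(-20) + 3*(-22))*(-86)) = -(3803205689/21976344 + (15 - 60 - 66)*(-86)) = -(3803205689/21976344 - 111*(-86)) = -(3803205689/21976344 + 9546) = -1*213589385513/21976344 = -213589385513/21976344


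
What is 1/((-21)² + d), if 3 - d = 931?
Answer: -1/487 ≈ -0.0020534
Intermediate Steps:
d = -928 (d = 3 - 1*931 = 3 - 931 = -928)
1/((-21)² + d) = 1/((-21)² - 928) = 1/(441 - 928) = 1/(-487) = -1/487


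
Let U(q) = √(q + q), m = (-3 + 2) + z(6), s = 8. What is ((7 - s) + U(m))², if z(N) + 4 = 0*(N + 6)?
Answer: (1 - I*√10)² ≈ -9.0 - 6.3246*I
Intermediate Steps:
z(N) = -4 (z(N) = -4 + 0*(N + 6) = -4 + 0*(6 + N) = -4 + 0 = -4)
m = -5 (m = (-3 + 2) - 4 = -1 - 4 = -5)
U(q) = √2*√q (U(q) = √(2*q) = √2*√q)
((7 - s) + U(m))² = ((7 - 1*8) + √2*√(-5))² = ((7 - 8) + √2*(I*√5))² = (-1 + I*√10)²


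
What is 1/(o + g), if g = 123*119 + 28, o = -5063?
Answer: 1/9602 ≈ 0.00010414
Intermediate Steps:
g = 14665 (g = 14637 + 28 = 14665)
1/(o + g) = 1/(-5063 + 14665) = 1/9602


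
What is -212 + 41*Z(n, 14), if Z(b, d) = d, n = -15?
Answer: 362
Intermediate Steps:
-212 + 41*Z(n, 14) = -212 + 41*14 = -212 + 574 = 362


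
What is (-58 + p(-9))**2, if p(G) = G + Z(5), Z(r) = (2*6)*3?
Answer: 961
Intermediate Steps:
Z(r) = 36 (Z(r) = 12*3 = 36)
p(G) = 36 + G (p(G) = G + 36 = 36 + G)
(-58 + p(-9))**2 = (-58 + (36 - 9))**2 = (-58 + 27)**2 = (-31)**2 = 961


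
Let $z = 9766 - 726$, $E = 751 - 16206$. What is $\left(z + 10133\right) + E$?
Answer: $3718$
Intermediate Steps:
$E = -15455$
$z = 9040$
$\left(z + 10133\right) + E = \left(9040 + 10133\right) - 15455 = 19173 - 15455 = 3718$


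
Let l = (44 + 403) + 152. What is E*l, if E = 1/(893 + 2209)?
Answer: 599/3102 ≈ 0.19310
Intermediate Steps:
l = 599 (l = 447 + 152 = 599)
E = 1/3102 ≈ 0.00032237
E*l = (1/3102)*599 = 599/3102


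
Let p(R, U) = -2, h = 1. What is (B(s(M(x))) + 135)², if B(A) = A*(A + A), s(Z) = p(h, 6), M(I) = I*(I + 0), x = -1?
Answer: 20449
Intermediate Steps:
M(I) = I² (M(I) = I*I = I²)
s(Z) = -2
B(A) = 2*A² (B(A) = A*(2*A) = 2*A²)
(B(s(M(x))) + 135)² = (2*(-2)² + 135)² = (2*4 + 135)² = (8 + 135)² = 143² = 20449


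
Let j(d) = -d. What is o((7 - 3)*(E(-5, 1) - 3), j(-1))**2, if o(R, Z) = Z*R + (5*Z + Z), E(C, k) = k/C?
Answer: 1156/25 ≈ 46.240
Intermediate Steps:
o(R, Z) = 6*Z + R*Z (o(R, Z) = R*Z + 6*Z = 6*Z + R*Z)
o((7 - 3)*(E(-5, 1) - 3), j(-1))**2 = ((-1*(-1))*(6 + (7 - 3)*(1/(-5) - 3)))**2 = (1*(6 + 4*(1*(-1/5) - 3)))**2 = (1*(6 + 4*(-1/5 - 3)))**2 = (1*(6 + 4*(-16/5)))**2 = (1*(6 - 64/5))**2 = (1*(-34/5))**2 = (-34/5)**2 = 1156/25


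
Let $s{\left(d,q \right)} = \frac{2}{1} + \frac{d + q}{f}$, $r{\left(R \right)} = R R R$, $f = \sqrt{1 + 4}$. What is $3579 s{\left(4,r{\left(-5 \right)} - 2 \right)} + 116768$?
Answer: $123926 - \frac{440217 \sqrt{5}}{5} \approx -72945.0$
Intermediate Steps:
$f = \sqrt{5} \approx 2.2361$
$r{\left(R \right)} = R^{3}$ ($r{\left(R \right)} = R^{2} R = R^{3}$)
$s{\left(d,q \right)} = 2 + \frac{\sqrt{5} \left(d + q\right)}{5}$ ($s{\left(d,q \right)} = \frac{2}{1} + \frac{d + q}{\sqrt{5}} = 2 \cdot 1 + \left(d + q\right) \frac{\sqrt{5}}{5} = 2 + \frac{\sqrt{5} \left(d + q\right)}{5}$)
$3579 s{\left(4,r{\left(-5 \right)} - 2 \right)} + 116768 = 3579 \frac{\sqrt{5} \left(4 + \left(\left(-5\right)^{3} - 2\right) + 2 \sqrt{5}\right)}{5} + 116768 = 3579 \frac{\sqrt{5} \left(4 - 127 + 2 \sqrt{5}\right)}{5} + 116768 = 3579 \frac{\sqrt{5} \left(-123 + 2 \sqrt{5}\right)}{5} + 116768 = \frac{3579 \sqrt{5} \left(-123 + 2 \sqrt{5}\right)}{5} + 116768 = 116768 + \frac{3579 \sqrt{5} \left(-123 + 2 \sqrt{5}\right)}{5}$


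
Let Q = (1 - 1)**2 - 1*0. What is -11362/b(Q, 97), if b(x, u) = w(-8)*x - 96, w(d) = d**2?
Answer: 5681/48 ≈ 118.35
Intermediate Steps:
Q = 0 (Q = 0**2 + 0 = 0 + 0 = 0)
b(x, u) = -96 + 64*x (b(x, u) = (-8)**2*x - 96 = 64*x - 96 = -96 + 64*x)
-11362/b(Q, 97) = -11362/(-96 + 64*0) = -11362/(-96 + 0) = -11362/(-96) = -11362*(-1/96) = 5681/48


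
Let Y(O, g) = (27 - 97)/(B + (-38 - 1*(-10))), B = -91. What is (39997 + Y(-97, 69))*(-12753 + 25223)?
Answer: 8479088730/17 ≈ 4.9877e+8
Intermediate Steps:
Y(O, g) = 10/17 (Y(O, g) = (27 - 97)/(-91 + (-38 - 1*(-10))) = -70/(-91 + (-38 + 10)) = -70/(-91 - 28) = -70/(-119) = -70*(-1/119) = 10/17)
(39997 + Y(-97, 69))*(-12753 + 25223) = (39997 + 10/17)*(-12753 + 25223) = (679959/17)*12470 = 8479088730/17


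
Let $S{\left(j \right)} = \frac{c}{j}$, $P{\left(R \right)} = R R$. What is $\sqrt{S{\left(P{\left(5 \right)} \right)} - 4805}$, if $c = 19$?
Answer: $\frac{i \sqrt{120106}}{5} \approx 69.313 i$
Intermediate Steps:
$P{\left(R \right)} = R^{2}$
$S{\left(j \right)} = \frac{19}{j}$
$\sqrt{S{\left(P{\left(5 \right)} \right)} - 4805} = \sqrt{\frac{19}{5^{2}} - 4805} = \sqrt{\frac{19}{25} - 4805} = \sqrt{- \frac{120106}{25}} = \frac{i \sqrt{120106}}{5}$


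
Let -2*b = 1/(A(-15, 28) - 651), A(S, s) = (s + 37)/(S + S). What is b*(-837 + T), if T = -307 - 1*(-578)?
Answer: -1698/3919 ≈ -0.43327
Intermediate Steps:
A(S, s) = (37 + s)/(2*S) (A(S, s) = (37 + s)/((2*S)) = (37 + s)*(1/(2*S)) = (37 + s)/(2*S))
T = 271 (T = -307 + 578 = 271)
b = 3/3919 (b = -1/(2*((½)*(37 + 28)/(-15) - 651)) = -1/(2*((½)*(-1/15)*65 - 651)) = -1/(2*(-13/6 - 651)) = -1/(2*(-3919/6)) = -½*(-6/3919) = 3/3919 ≈ 0.00076550)
b*(-837 + T) = 3*(-837 + 271)/3919 = (3/3919)*(-566) = -1698/3919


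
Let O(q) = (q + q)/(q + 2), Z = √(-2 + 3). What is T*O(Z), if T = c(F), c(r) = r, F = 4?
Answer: 8/3 ≈ 2.6667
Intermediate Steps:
T = 4
Z = 1 (Z = √1 = 1)
O(q) = 2*q/(2 + q) (O(q) = (2*q)/(2 + q) = 2*q/(2 + q))
T*O(Z) = 4*(2*1/(2 + 1)) = 4*(2*1/3) = 4*(2*1*(⅓)) = 4*(⅔) = 8/3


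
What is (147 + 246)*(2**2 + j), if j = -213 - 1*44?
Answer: -99429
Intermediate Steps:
j = -257 (j = -213 - 44 = -257)
(147 + 246)*(2**2 + j) = (147 + 246)*(2**2 - 257) = 393*(4 - 257) = 393*(-253) = -99429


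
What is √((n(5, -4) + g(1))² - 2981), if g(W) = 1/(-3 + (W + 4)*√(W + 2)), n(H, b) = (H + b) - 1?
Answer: I*√(2981 - 1/(3 - 5*√3)²) ≈ 54.598*I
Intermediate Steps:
n(H, b) = -1 + H + b
g(W) = 1/(-3 + √(2 + W)*(4 + W)) (g(W) = 1/(-3 + (4 + W)*√(2 + W)) = 1/(-3 + √(2 + W)*(4 + W)))
√((n(5, -4) + g(1))² - 2981) = √(((-1 + 5 - 4) + 1/(-3 + 4*√(2 + 1) + 1*√(2 + 1)))² - 2981) = √((0 + 1/(-3 + 4*√3 + 1*√3))² - 2981) = √((0 + 1/(-3 + 4*√3 + √3))² - 2981) = √((0 + 1/(-3 + 5*√3))² - 2981) = √((1/(-3 + 5*√3))² - 2981) = √((-3 + 5*√3)⁻² - 2981) = √(-2981 + (-3 + 5*√3)⁻²)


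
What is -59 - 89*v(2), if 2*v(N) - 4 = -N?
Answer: -148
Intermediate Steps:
v(N) = 2 - N/2 (v(N) = 2 + (-N)/2 = 2 - N/2)
-59 - 89*v(2) = -59 - 89*(2 - ½*2) = -59 - 89*(2 - 1) = -59 - 89*1 = -59 - 89 = -148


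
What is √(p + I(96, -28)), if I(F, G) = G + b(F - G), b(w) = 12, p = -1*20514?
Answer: I*√20530 ≈ 143.28*I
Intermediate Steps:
p = -20514
I(F, G) = 12 + G (I(F, G) = G + 12 = 12 + G)
√(p + I(96, -28)) = √(-20514 + (12 - 28)) = √(-20514 - 16) = √(-20530) = I*√20530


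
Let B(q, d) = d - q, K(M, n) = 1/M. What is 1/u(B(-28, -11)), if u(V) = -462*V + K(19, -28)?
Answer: -19/149225 ≈ -0.00012732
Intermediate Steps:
u(V) = 1/19 - 462*V (u(V) = -462*V + 1/19 = 1/19 - 462*V)
1/u(B(-28, -11)) = 1/(1/19 - 462*(-11 - 1*(-28))) = 1/(1/19 - 462*(-11 + 28)) = 1/(1/19 - 462*17) = 1/(1/19 - 7854) = 1/(-149225/19) = -19/149225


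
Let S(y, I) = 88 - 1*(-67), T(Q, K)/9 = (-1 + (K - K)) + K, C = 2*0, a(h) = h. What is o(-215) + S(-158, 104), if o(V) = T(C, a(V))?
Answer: -1789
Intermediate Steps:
C = 0
T(Q, K) = -9 + 9*K (T(Q, K) = 9*((-1 + (K - K)) + K) = 9*((-1 + 0) + K) = 9*(-1 + K) = -9 + 9*K)
o(V) = -9 + 9*V
S(y, I) = 155 (S(y, I) = 88 + 67 = 155)
o(-215) + S(-158, 104) = (-9 + 9*(-215)) + 155 = (-9 - 1935) + 155 = -1944 + 155 = -1789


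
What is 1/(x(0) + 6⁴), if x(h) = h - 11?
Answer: 1/1285 ≈ 0.00077821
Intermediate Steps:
x(h) = -11 + h
1/(x(0) + 6⁴) = 1/((-11 + 0) + 6⁴) = 1/(-11 + 1296) = 1/1285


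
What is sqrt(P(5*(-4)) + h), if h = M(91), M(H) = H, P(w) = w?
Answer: sqrt(71) ≈ 8.4261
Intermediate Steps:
h = 91
sqrt(P(5*(-4)) + h) = sqrt(5*(-4) + 91) = sqrt(-20 + 91) = sqrt(71)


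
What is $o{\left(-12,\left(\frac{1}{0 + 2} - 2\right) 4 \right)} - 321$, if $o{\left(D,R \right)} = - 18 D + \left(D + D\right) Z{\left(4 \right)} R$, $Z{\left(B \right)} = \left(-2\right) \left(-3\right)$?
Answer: $759$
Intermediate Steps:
$Z{\left(B \right)} = 6$
$o{\left(D,R \right)} = - 18 D + 12 D R$ ($o{\left(D,R \right)} = - 18 D + \left(D + D\right) 6 R = - 18 D + 2 D 6 R = - 18 D + 12 D R$)
$o{\left(-12,\left(\frac{1}{0 + 2} - 2\right) 4 \right)} - 321 = 6 \left(-12\right) \left(-3 + 2 \left(\frac{1}{0 + 2} - 2\right) 4\right) - 321 = 6 \left(-12\right) \left(-3 + 2 \left(\frac{1}{2} - 2\right) 4\right) - 321 = 6 \left(-12\right) \left(-3 + 2 \left(\left(- \frac{3}{2}\right) 4\right)\right) - 321 = 6 \left(-12\right) \left(-3 + 2 \left(-6\right)\right) - 321 = 6 \left(-12\right) \left(-3 - 12\right) - 321 = 6 \left(-12\right) \left(-15\right) - 321 = 1080 - 321 = 759$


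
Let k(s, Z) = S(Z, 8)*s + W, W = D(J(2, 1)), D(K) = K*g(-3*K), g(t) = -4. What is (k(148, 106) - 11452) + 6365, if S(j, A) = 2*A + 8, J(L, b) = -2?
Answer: -1527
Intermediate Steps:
D(K) = -4*K (D(K) = K*(-4) = -4*K)
S(j, A) = 8 + 2*A
W = 8 (W = -4*(-2) = 8)
k(s, Z) = 8 + 24*s (k(s, Z) = (8 + 2*8)*s + 8 = (8 + 16)*s + 8 = 24*s + 8 = 8 + 24*s)
(k(148, 106) - 11452) + 6365 = ((8 + 24*148) - 11452) + 6365 = ((8 + 3552) - 11452) + 6365 = (3560 - 11452) + 6365 = -7892 + 6365 = -1527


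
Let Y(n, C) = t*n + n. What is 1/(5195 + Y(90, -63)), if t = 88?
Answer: 1/13205 ≈ 7.5729e-5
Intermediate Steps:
Y(n, C) = 89*n (Y(n, C) = 88*n + n = 89*n)
1/(5195 + Y(90, -63)) = 1/(5195 + 89*90) = 1/(5195 + 8010) = 1/13205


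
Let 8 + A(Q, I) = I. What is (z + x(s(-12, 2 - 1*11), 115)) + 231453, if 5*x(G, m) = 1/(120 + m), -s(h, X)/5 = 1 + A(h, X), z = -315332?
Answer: -98557824/1175 ≈ -83879.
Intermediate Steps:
A(Q, I) = -8 + I
s(h, X) = 35 - 5*X (s(h, X) = -5*(1 + (-8 + X)) = -5*(-7 + X) = 35 - 5*X)
x(G, m) = 1/(5*(120 + m))
(z + x(s(-12, 2 - 1*11), 115)) + 231453 = (-315332 + 1/(5*(120 + 115))) + 231453 = (-315332 + (⅕)/235) + 231453 = (-315332 + (⅕)*(1/235)) + 231453 = (-315332 + 1/1175) + 231453 = -370515099/1175 + 231453 = -98557824/1175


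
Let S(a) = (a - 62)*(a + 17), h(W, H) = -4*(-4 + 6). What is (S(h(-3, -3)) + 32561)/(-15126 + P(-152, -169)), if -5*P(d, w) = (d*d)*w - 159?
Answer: 31931/765821 ≈ 0.041695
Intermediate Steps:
h(W, H) = -8 (h(W, H) = -4*2 = -8)
P(d, w) = 159/5 - w*d²/5 (P(d, w) = -((d*d)*w - 159)/5 = -(d²*w - 159)/5 = -(w*d² - 159)/5 = -(-159 + w*d²)/5 = 159/5 - w*d²/5)
S(a) = (-62 + a)*(17 + a)
(S(h(-3, -3)) + 32561)/(-15126 + P(-152, -169)) = ((-1054 + (-8)² - 45*(-8)) + 32561)/(-15126 + (159/5 - ⅕*(-169)*(-152)²)) = ((-1054 + 64 + 360) + 32561)/(-15126 + (159/5 - ⅕*(-169)*23104)) = (-630 + 32561)/(-15126 + (159/5 + 3904576/5)) = 31931/(-15126 + 780947) = 31931/765821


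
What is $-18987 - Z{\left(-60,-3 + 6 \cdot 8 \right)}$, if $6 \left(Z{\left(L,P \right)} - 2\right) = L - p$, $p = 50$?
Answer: $- \frac{56912}{3} \approx -18971.0$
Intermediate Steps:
$Z{\left(L,P \right)} = - \frac{19}{3} + \frac{L}{6}$ ($Z{\left(L,P \right)} = 2 + \frac{L - 50}{6} = 2 + \frac{-50 + L}{6} = 2 + \left(- \frac{25}{3} + \frac{L}{6}\right) = - \frac{19}{3} + \frac{L}{6}$)
$-18987 - Z{\left(-60,-3 + 6 \cdot 8 \right)} = -18987 - \left(- \frac{19}{3} + \frac{1}{6} \left(-60\right)\right) = -18987 - \left(- \frac{19}{3} - 10\right) = -18987 - - \frac{49}{3} = -18987 + \frac{49}{3} = - \frac{56912}{3}$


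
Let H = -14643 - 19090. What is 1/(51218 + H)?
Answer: 1/17485 ≈ 5.7192e-5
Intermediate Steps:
H = -33733
1/(51218 + H) = 1/(51218 - 33733) = 1/17485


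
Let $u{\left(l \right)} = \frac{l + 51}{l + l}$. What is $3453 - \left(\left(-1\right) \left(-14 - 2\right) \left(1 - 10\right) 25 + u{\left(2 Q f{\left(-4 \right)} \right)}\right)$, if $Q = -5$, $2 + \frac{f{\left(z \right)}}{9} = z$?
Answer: $\frac{2538883}{360} \approx 7052.5$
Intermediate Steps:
$f{\left(z \right)} = -18 + 9 z$
$u{\left(l \right)} = \frac{51 + l}{2 l}$
$3453 - \left(\left(-1\right) \left(-14 - 2\right) \left(1 - 10\right) 25 + u{\left(2 Q f{\left(-4 \right)} \right)}\right) = 3453 + \left(\left(-14 - 2\right) \left(1 - 10\right) 25 - \frac{51 + 2 \left(-5\right) \left(-18 + 9 \left(-4\right)\right)}{2 \cdot 2 \left(-5\right) \left(-18 + 9 \left(-4\right)\right)}\right) = 3453 + \left(\left(-16\right) \left(-9\right) 25 - \frac{51 - 10 \left(-18 - 36\right)}{2 \left(- 10 \left(-18 - 36\right)\right)}\right) = 3453 + \left(144 \cdot 25 - \frac{51 - -540}{2 \left(\left(-10\right) \left(-54\right)\right)}\right) = 3453 + \left(3600 - \frac{51 + 540}{2 \cdot 540}\right) = 3453 + \left(3600 - \frac{1}{2} \cdot \frac{1}{540} \cdot 591\right) = 3453 + \left(3600 - \frac{197}{360}\right) = 3453 + \frac{1295803}{360} = \frac{2538883}{360}$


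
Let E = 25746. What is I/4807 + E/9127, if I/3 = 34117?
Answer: 1057918599/43873489 ≈ 24.113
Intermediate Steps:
I = 102351 (I = 3*34117 = 102351)
I/4807 + E/9127 = 102351/4807 + 25746/9127 = 1057918599/43873489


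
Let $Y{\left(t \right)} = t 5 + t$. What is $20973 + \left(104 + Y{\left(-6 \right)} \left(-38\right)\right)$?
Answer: $22445$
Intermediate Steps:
$Y{\left(t \right)} = 6 t$ ($Y{\left(t \right)} = 5 t + t = 6 t$)
$20973 + \left(104 + Y{\left(-6 \right)} \left(-38\right)\right) = 20973 + \left(104 + 6 \left(-6\right) \left(-38\right)\right) = 20973 + \left(104 - -1368\right) = 20973 + \left(104 + 1368\right) = 20973 + 1472 = 22445$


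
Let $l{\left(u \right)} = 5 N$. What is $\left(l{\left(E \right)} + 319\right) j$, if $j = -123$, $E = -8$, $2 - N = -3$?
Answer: $-42312$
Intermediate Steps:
$N = 5$ ($N = 2 - -3 = 2 + 3 = 5$)
$l{\left(u \right)} = 25$ ($l{\left(u \right)} = 5 \cdot 5 = 25$)
$\left(l{\left(E \right)} + 319\right) j = \left(25 + 319\right) \left(-123\right) = 344 \left(-123\right) = -42312$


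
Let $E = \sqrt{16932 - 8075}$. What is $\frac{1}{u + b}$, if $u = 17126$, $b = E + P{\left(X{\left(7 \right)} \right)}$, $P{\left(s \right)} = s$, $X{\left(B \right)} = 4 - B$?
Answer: $\frac{17123}{293188272} - \frac{\sqrt{8857}}{293188272} \approx 5.8082 \cdot 10^{-5}$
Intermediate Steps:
$E = \sqrt{8857} \approx 94.112$
$b = -3 + \sqrt{8857}$ ($b = \sqrt{8857} + \left(4 - 7\right) = \sqrt{8857} - 3 = -3 + \sqrt{8857} \approx 91.112$)
$\frac{1}{u + b} = \frac{1}{17126 - \left(3 - \sqrt{8857}\right)} = \frac{1}{17123 + \sqrt{8857}}$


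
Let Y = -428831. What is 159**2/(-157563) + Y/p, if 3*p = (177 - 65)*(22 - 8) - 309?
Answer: -22526169482/22041313 ≈ -1022.0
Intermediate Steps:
p = 1259/3 (p = ((177 - 65)*(22 - 8) - 309)/3 = (112*14 - 309)/3 = (1568 - 309)/3 = (1/3)*1259 = 1259/3 ≈ 419.67)
159**2/(-157563) + Y/p = 159**2/(-157563) - 428831/1259/3 = 25281*(-1/157563) - 428831*3/1259 = -2809/17507 - 1286493/1259 = -22526169482/22041313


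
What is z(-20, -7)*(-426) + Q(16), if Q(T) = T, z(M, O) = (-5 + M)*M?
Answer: -212984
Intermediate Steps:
z(M, O) = M*(-5 + M)
z(-20, -7)*(-426) + Q(16) = -20*(-5 - 20)*(-426) + 16 = -20*(-25)*(-426) + 16 = 500*(-426) + 16 = -213000 + 16 = -212984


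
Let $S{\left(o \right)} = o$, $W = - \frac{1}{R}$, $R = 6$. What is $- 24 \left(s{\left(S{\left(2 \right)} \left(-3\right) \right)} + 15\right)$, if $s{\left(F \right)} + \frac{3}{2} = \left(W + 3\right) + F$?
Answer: $-248$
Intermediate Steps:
$W = - \frac{1}{6} \approx -0.16667$
$s{\left(F \right)} = \frac{4}{3} + F$ ($s{\left(F \right)} = - \frac{3}{2} + \left(\left(- \frac{1}{6} + 3\right) + F\right) = - \frac{3}{2} + \left(\frac{17}{6} + F\right) = \frac{4}{3} + F$)
$- 24 \left(s{\left(S{\left(2 \right)} \left(-3\right) \right)} + 15\right) = - 24 \left(\left(\frac{4}{3} + 2 \left(-3\right)\right) + 15\right) = - 24 \left(\left(\frac{4}{3} - 6\right) + 15\right) = - 24 \left(- \frac{14}{3} + 15\right) = \left(-24\right) \frac{31}{3} = -248$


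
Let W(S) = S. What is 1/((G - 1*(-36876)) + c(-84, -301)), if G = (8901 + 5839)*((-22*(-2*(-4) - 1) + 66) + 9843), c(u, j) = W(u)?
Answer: 1/143825492 ≈ 6.9529e-9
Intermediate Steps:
c(u, j) = u
G = 143788700 (G = 14740*((-22*(8 - 1) + 66) + 9843) = 14740*((-22*7 + 66) + 9843) = 14740*((-154 + 66) + 9843) = 14740*(-88 + 9843) = 14740*9755 = 143788700)
1/((G - 1*(-36876)) + c(-84, -301)) = 1/((143788700 - 1*(-36876)) - 84) = 1/((143788700 + 36876) - 84) = 1/(143825576 - 84) = 1/143825492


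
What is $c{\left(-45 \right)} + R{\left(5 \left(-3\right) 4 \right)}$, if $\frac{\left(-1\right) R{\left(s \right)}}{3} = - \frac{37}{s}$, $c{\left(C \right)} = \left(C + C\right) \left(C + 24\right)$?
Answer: $\frac{37763}{20} \approx 1888.2$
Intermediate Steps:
$c{\left(C \right)} = 2 C \left(24 + C\right)$
$R{\left(s \right)} = \frac{111}{s}$ ($R{\left(s \right)} = - 3 \left(- \frac{37}{s}\right) = \frac{111}{s}$)
$c{\left(-45 \right)} + R{\left(5 \left(-3\right) 4 \right)} = 2 \left(-45\right) \left(24 - 45\right) + \frac{111}{5 \left(-3\right) 4} = 2 \left(-45\right) \left(-21\right) + \frac{111}{\left(-15\right) 4} = 1890 + \frac{111}{-60} = 1890 + 111 \left(- \frac{1}{60}\right) = 1890 - \frac{37}{20} = \frac{37763}{20}$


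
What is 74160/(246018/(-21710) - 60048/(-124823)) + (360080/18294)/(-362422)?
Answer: -55518298802910841665380/8123329994802037413 ≈ -6834.4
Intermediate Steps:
74160/(246018/(-21710) - 60048/(-124823)) + (360080/18294)/(-362422) = 74160/(246018*(-1/21710) - 60048*(-1/124823)) + (360080*(1/18294))*(-1/362422) = 74160/(-123009/10855 + 60048/124823) + (180040/9147)*(-1/362422) = 74160/(-14702531367/1354953665) - 90020/1657537017 = 74160*(-1354953665/14702531367) - 90020/1657537017 = -33494454598800/4900843789 - 90020/1657537017 = -55518298802910841665380/8123329994802037413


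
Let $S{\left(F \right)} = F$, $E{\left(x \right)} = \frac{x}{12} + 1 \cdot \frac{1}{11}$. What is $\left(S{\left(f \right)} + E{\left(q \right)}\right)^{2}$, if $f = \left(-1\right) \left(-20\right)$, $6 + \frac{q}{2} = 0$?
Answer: $\frac{44100}{121} \approx 364.46$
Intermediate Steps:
$q = -12$ ($q = -12 + 2 \cdot 0 = -12 + 0 = -12$)
$f = 20$
$E{\left(x \right)} = \frac{1}{11} + \frac{x}{12}$ ($E{\left(x \right)} = x \frac{1}{12} + 1 \cdot \frac{1}{11} = \frac{x}{12} + \frac{1}{11} = \frac{1}{11} + \frac{x}{12}$)
$\left(S{\left(f \right)} + E{\left(q \right)}\right)^{2} = \left(20 + \left(\frac{1}{11} + \frac{1}{12} \left(-12\right)\right)\right)^{2} = \left(20 + \left(\frac{1}{11} - 1\right)\right)^{2} = \left(20 - \frac{10}{11}\right)^{2} = \left(\frac{210}{11}\right)^{2} = \frac{44100}{121}$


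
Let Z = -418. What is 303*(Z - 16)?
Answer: -131502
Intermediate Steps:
303*(Z - 16) = 303*(-418 - 16) = 303*(-434) = -131502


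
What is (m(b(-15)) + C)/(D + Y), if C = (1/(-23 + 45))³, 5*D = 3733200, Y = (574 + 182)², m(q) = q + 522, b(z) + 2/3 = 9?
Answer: 16940971/42107814144 ≈ 0.00040232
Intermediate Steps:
b(z) = 25/3 (b(z) = -⅔ + 9 = 25/3)
m(q) = 522 + q
Y = 571536 (Y = 756² = 571536)
D = 746640 (D = (⅕)*3733200 = 746640)
C = 1/10648 (C = (1/22)³ = 1/10648 ≈ 9.3914e-5)
(m(b(-15)) + C)/(D + Y) = ((522 + 25/3) + 1/10648)/(746640 + 571536) = (1591/3 + 1/10648)/1318176 = (16940971/31944)*(1/1318176) = 16940971/42107814144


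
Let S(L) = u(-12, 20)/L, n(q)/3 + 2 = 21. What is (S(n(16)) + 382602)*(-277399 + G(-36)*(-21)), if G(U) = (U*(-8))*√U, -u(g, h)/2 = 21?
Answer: -2016530948176/19 - 263792858112*I/19 ≈ -1.0613e+11 - 1.3884e+10*I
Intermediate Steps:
u(g, h) = -42 (u(g, h) = -2*21 = -42)
G(U) = -8*U^(3/2) (G(U) = (-8*U)*√U = -8*U^(3/2))
n(q) = 57 (n(q) = -6 + 3*21 = -6 + 63 = 57)
S(L) = -42/L
(S(n(16)) + 382602)*(-277399 + G(-36)*(-21)) = (-42/57 + 382602)*(-277399 - (-1728)*I*(-21)) = (-42*1/57 + 382602)*(-277399 - (-1728)*I*(-21)) = (-14/19 + 382602)*(-277399 + (1728*I)*(-21)) = 7269424*(-277399 - 36288*I)/19 = -2016530948176/19 - 263792858112*I/19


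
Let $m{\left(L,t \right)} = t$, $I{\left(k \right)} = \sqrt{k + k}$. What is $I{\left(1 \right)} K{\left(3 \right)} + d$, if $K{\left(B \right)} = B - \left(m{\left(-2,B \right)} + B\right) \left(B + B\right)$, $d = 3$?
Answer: $3 - 33 \sqrt{2} \approx -43.669$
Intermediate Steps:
$I{\left(k \right)} = \sqrt{2} \sqrt{k}$ ($I{\left(k \right)} = \sqrt{2 k} = \sqrt{2} \sqrt{k}$)
$K{\left(B \right)} = B - 4 B^{2}$ ($K{\left(B \right)} = B - \left(B + B\right) \left(B + B\right) = B - 2 B 2 B = B - 4 B^{2}$)
$I{\left(1 \right)} K{\left(3 \right)} + d = \sqrt{2} \sqrt{1} \cdot 3 \left(1 - 12\right) + 3 = \sqrt{2} \cdot 1 \cdot 3 \left(1 - 12\right) + 3 = \sqrt{2} \cdot 3 \left(-11\right) + 3 = \sqrt{2} \left(-33\right) + 3 = - 33 \sqrt{2} + 3 = 3 - 33 \sqrt{2}$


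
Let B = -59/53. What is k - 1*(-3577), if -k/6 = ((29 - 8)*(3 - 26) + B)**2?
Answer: -3939949991/2809 ≈ -1.4026e+6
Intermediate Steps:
B = -59/53 (B = -59*1/53 = -59/53 ≈ -1.1132)
k = -3949997784/2809 (k = -6*((29 - 8)*(3 - 26) - 59/53)**2 = -6*(21*(-23) - 59/53)**2 = -6*(-483 - 59/53)**2 = -6*(-25658/53)**2 = -6*658332964/2809 = -3949997784/2809 ≈ -1.4062e+6)
k - 1*(-3577) = -3949997784/2809 - 1*(-3577) = -3949997784/2809 + 3577 = -3939949991/2809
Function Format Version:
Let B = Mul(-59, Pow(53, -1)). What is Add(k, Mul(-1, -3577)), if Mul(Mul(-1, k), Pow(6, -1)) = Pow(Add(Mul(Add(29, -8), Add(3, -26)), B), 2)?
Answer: Rational(-3939949991, 2809) ≈ -1.4026e+6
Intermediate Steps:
B = Rational(-59, 53) (B = Mul(-59, Rational(1, 53)) = Rational(-59, 53) ≈ -1.1132)
k = Rational(-3949997784, 2809) (k = Mul(-6, Pow(Add(Mul(Add(29, -8), Add(3, -26)), Rational(-59, 53)), 2)) = Mul(-6, Pow(Add(Mul(21, -23), Rational(-59, 53)), 2)) = Mul(-6, Pow(Add(-483, Rational(-59, 53)), 2)) = Mul(-6, Pow(Rational(-25658, 53), 2)) = Mul(-6, Rational(658332964, 2809)) = Rational(-3949997784, 2809) ≈ -1.4062e+6)
Add(k, Mul(-1, -3577)) = Add(Rational(-3949997784, 2809), Mul(-1, -3577)) = Add(Rational(-3949997784, 2809), 3577) = Rational(-3939949991, 2809)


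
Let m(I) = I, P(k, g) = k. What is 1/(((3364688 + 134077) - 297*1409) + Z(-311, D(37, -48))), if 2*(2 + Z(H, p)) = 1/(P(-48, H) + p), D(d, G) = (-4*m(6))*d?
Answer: 1872/5766302879 ≈ 3.2464e-7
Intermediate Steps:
D(d, G) = -24*d (D(d, G) = (-4*6)*d = -24*d)
Z(H, p) = -2 + 1/(2*(-48 + p))
1/(((3364688 + 134077) - 297*1409) + Z(-311, D(37, -48))) = 1/(((3364688 + 134077) - 297*1409) + (193 - (-96)*37)/(2*(-48 - 24*37))) = 1/((3498765 - 418473) + (193 - 4*(-888))/(2*(-48 - 888))) = 1/(3080292 + (½)*(193 + 3552)/(-936)) = 1/(3080292 + (½)*(-1/936)*3745) = 1/(3080292 - 3745/1872) = 1/(5766302879/1872) = 1872/5766302879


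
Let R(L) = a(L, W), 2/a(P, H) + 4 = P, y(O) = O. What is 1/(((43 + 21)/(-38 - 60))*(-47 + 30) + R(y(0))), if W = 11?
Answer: 98/1039 ≈ 0.094321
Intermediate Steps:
a(P, H) = 2/(-4 + P)
R(L) = 2/(-4 + L)
1/(((43 + 21)/(-38 - 60))*(-47 + 30) + R(y(0))) = 1/(((43 + 21)/(-38 - 60))*(-47 + 30) + 2/(-4 + 0)) = 1/((64/(-98))*(-17) + 2/(-4)) = 1/((64*(-1/98))*(-17) + 2*(-1/4)) = 1/(-32/49*(-17) - 1/2) = 1/(544/49 - 1/2) = 1/(1039/98) = 98/1039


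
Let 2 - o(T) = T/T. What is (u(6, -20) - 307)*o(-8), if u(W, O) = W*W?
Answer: -271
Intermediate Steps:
u(W, O) = W**2
o(T) = 1 (o(T) = 2 - T/T = 2 - 1*1 = 2 - 1 = 1)
(u(6, -20) - 307)*o(-8) = (6**2 - 307)*1 = (36 - 307)*1 = -271*1 = -271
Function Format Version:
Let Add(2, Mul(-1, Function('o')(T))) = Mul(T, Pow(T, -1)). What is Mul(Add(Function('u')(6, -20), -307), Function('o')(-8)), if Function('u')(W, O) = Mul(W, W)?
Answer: -271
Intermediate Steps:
Function('u')(W, O) = Pow(W, 2)
Function('o')(T) = 1 (Function('o')(T) = Add(2, Mul(-1, Mul(T, Pow(T, -1)))) = Add(2, Mul(-1, 1)) = Add(2, -1) = 1)
Mul(Add(Function('u')(6, -20), -307), Function('o')(-8)) = Mul(Add(Pow(6, 2), -307), 1) = Mul(Add(36, -307), 1) = Mul(-271, 1) = -271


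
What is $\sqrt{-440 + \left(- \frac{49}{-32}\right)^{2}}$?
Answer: $\frac{i \sqrt{448159}}{32} \approx 20.92 i$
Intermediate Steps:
$\sqrt{-440 + \left(- \frac{49}{-32}\right)^{2}} = \sqrt{-440 + \left(\left(-49\right) \left(- \frac{1}{32}\right)\right)^{2}} = \sqrt{-440 + \left(\frac{49}{32}\right)^{2}} = \sqrt{-440 + \frac{2401}{1024}} = \sqrt{- \frac{448159}{1024}} = \frac{i \sqrt{448159}}{32}$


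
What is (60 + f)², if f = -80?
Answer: 400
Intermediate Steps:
(60 + f)² = (60 - 80)² = (-20)² = 400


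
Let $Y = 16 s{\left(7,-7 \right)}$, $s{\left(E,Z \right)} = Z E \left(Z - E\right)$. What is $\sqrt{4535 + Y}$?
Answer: $\sqrt{15511} \approx 124.54$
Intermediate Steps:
$s{\left(E,Z \right)} = E Z \left(Z - E\right)$
$Y = 10976$ ($Y = 16 \cdot 7 \left(-7\right) \left(-7 - 7\right) = 16 \cdot 7 \left(-7\right) \left(-14\right) = 16 \cdot 686 = 10976$)
$\sqrt{4535 + Y} = \sqrt{4535 + 10976} = \sqrt{15511}$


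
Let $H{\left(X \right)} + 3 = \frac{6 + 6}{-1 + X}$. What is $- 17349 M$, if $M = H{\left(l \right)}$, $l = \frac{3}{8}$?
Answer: $\frac{1925739}{5} \approx 3.8515 \cdot 10^{5}$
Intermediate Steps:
$l = \frac{3}{8}$ ($l = 3 \cdot \frac{1}{8} = \frac{3}{8} \approx 0.375$)
$H{\left(X \right)} = -3 + \frac{12}{-1 + X}$ ($H{\left(X \right)} = -3 + \frac{6 + 6}{-1 + X} = -3 + \frac{12}{-1 + X}$)
$M = - \frac{111}{5}$ ($M = \frac{3 \left(5 - \frac{3}{8}\right)}{-1 + \frac{3}{8}} = \frac{3 \left(5 - \frac{3}{8}\right)}{- \frac{5}{8}} = 3 \left(- \frac{8}{5}\right) \frac{37}{8} = - \frac{111}{5} \approx -22.2$)
$- 17349 M = \left(-17349\right) \left(- \frac{111}{5}\right) = \frac{1925739}{5}$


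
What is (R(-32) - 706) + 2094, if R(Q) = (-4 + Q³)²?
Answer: 1074005372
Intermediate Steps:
(R(-32) - 706) + 2094 = ((-4 + (-32)³)² - 706) + 2094 = ((-4 - 32768)² - 706) + 2094 = ((-32772)² - 706) + 2094 = (1074003984 - 706) + 2094 = 1074003278 + 2094 = 1074005372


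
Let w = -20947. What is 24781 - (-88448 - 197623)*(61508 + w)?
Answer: 11603350612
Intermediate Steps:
24781 - (-88448 - 197623)*(61508 + w) = 24781 - (-88448 - 197623)*(61508 - 20947) = 24781 - (-286071)*40561 = 24781 - 1*(-11603325831) = 24781 + 11603325831 = 11603350612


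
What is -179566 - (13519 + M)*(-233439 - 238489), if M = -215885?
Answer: -95502361214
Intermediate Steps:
-179566 - (13519 + M)*(-233439 - 238489) = -179566 - (13519 - 215885)*(-233439 - 238489) = -179566 - (-202366)*(-471928) = -179566 - 1*95502181648 = -179566 - 95502181648 = -95502361214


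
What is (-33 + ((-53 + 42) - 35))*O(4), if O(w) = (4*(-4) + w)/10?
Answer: 474/5 ≈ 94.800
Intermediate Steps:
O(w) = -8/5 + w/10 (O(w) = (-16 + w)*(⅒) = -8/5 + w/10)
(-33 + ((-53 + 42) - 35))*O(4) = (-33 + ((-53 + 42) - 35))*(-8/5 + (⅒)*4) = (-33 + (-11 - 35))*(-8/5 + ⅖) = (-33 - 46)*(-6/5) = -79*(-6/5) = 474/5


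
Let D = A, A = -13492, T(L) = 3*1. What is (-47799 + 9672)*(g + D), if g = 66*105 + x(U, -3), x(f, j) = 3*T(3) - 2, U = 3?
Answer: 249922485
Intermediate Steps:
T(L) = 3
x(f, j) = 7 (x(f, j) = 3*3 - 2 = 9 - 2 = 7)
g = 6937 (g = 66*105 + 7 = 6930 + 7 = 6937)
D = -13492
(-47799 + 9672)*(g + D) = (-47799 + 9672)*(6937 - 13492) = -38127*(-6555) = 249922485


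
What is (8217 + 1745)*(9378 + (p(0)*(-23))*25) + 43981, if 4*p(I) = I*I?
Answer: 93467617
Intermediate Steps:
p(I) = I²/4 (p(I) = (I*I)/4 = I²/4)
(8217 + 1745)*(9378 + (p(0)*(-23))*25) + 43981 = (8217 + 1745)*(9378 + (((¼)*0²)*(-23))*25) + 43981 = 9962*(9378 + (((¼)*0)*(-23))*25) + 43981 = 9962*(9378 + (0*(-23))*25) + 43981 = 9962*(9378 + 0*25) + 43981 = 9962*(9378 + 0) + 43981 = 9962*9378 + 43981 = 93423636 + 43981 = 93467617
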